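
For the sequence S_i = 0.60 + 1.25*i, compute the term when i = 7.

S_7 = 0.6 + 1.25*7 = 0.6 + 8.75 = 9.35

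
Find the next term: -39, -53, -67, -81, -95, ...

Differences: -53 - -39 = -14
This is an arithmetic sequence with common difference d = -14.
Next term = -95 + -14 = -109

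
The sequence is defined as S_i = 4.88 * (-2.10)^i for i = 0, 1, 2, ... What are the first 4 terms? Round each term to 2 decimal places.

This is a geometric sequence.
i=0: S_0 = 4.88 * (-2.1)^0 = 4.88
i=1: S_1 = 4.88 * (-2.1)^1 ≈ -10.25
i=2: S_2 = 4.88 * (-2.1)^2 ≈ 21.52
i=3: S_3 = 4.88 * (-2.1)^3 ≈ -45.19
The first 4 terms are: [4.88, -10.25, 21.52, -45.19]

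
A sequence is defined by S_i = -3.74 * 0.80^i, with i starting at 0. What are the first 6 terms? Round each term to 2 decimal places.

This is a geometric sequence.
i=0: S_0 = -3.74 * 0.8^0 = -3.74
i=1: S_1 = -3.74 * 0.8^1 ≈ -2.99
i=2: S_2 = -3.74 * 0.8^2 ≈ -2.39
i=3: S_3 = -3.74 * 0.8^3 ≈ -1.91
i=4: S_4 = -3.74 * 0.8^4 ≈ -1.53
i=5: S_5 = -3.74 * 0.8^5 ≈ -1.23
The first 6 terms are: [-3.74, -2.99, -2.39, -1.91, -1.53, -1.23]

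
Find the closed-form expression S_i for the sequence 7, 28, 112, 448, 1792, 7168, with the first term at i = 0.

Check ratios: 28 / 7 = 4.0
Common ratio r = 4.
First term a = 7.
Formula: S_i = 7 * 4^i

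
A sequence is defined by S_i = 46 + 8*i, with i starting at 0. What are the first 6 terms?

This is an arithmetic sequence.
i=0: S_0 = 46 + 8*0 = 46
i=1: S_1 = 46 + 8*1 = 54
i=2: S_2 = 46 + 8*2 = 62
i=3: S_3 = 46 + 8*3 = 70
i=4: S_4 = 46 + 8*4 = 78
i=5: S_5 = 46 + 8*5 = 86
The first 6 terms are: [46, 54, 62, 70, 78, 86]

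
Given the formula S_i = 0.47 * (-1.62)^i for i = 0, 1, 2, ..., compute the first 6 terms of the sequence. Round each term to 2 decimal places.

This is a geometric sequence.
i=0: S_0 = 0.47 * (-1.62)^0 = 0.47
i=1: S_1 = 0.47 * (-1.62)^1 ≈ -0.76
i=2: S_2 = 0.47 * (-1.62)^2 ≈ 1.23
i=3: S_3 = 0.47 * (-1.62)^3 ≈ -2.0
i=4: S_4 = 0.47 * (-1.62)^4 ≈ 3.24
i=5: S_5 = 0.47 * (-1.62)^5 ≈ -5.24
The first 6 terms are: [0.47, -0.76, 1.23, -2.0, 3.24, -5.24]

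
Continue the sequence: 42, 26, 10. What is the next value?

Differences: 26 - 42 = -16
This is an arithmetic sequence with common difference d = -16.
Next term = 10 + -16 = -6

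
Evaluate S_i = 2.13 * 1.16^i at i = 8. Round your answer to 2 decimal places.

S_8 = 2.13 * 1.16^8 ≈ 2.13 * 3.2784 ≈ 6.98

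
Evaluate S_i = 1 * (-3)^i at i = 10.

S_10 = 1 * (-3)^10 = 1 * 59049 = 59049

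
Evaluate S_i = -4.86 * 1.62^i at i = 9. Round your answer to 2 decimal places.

S_9 = -4.86 * 1.62^9 ≈ -4.86 * 76.8485 ≈ -373.48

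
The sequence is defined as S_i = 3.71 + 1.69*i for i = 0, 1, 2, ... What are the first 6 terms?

This is an arithmetic sequence.
i=0: S_0 = 3.71 + 1.69*0 = 3.71
i=1: S_1 = 3.71 + 1.69*1 = 5.4
i=2: S_2 = 3.71 + 1.69*2 = 7.09
i=3: S_3 = 3.71 + 1.69*3 = 8.78
i=4: S_4 = 3.71 + 1.69*4 = 10.47
i=5: S_5 = 3.71 + 1.69*5 = 12.16
The first 6 terms are: [3.71, 5.4, 7.09, 8.78, 10.47, 12.16]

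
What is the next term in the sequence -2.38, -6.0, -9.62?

Differences: -6.0 - -2.38 = -3.62
This is an arithmetic sequence with common difference d = -3.62.
Next term = -9.62 + -3.62 = -13.24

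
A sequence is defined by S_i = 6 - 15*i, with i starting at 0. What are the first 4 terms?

This is an arithmetic sequence.
i=0: S_0 = 6 + -15*0 = 6
i=1: S_1 = 6 + -15*1 = -9
i=2: S_2 = 6 + -15*2 = -24
i=3: S_3 = 6 + -15*3 = -39
The first 4 terms are: [6, -9, -24, -39]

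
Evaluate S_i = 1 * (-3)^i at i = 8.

S_8 = 1 * (-3)^8 = 1 * 6561 = 6561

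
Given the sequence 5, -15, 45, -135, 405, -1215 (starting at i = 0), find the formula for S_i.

Check ratios: -15 / 5 = -3.0
Common ratio r = -3.
First term a = 5.
Formula: S_i = 5 * (-3)^i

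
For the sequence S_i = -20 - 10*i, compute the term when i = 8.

S_8 = -20 + -10*8 = -20 + -80 = -100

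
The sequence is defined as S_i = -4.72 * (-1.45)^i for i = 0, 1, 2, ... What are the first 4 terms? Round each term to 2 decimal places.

This is a geometric sequence.
i=0: S_0 = -4.72 * (-1.45)^0 = -4.72
i=1: S_1 = -4.72 * (-1.45)^1 ≈ 6.84
i=2: S_2 = -4.72 * (-1.45)^2 ≈ -9.92
i=3: S_3 = -4.72 * (-1.45)^3 ≈ 14.39
The first 4 terms are: [-4.72, 6.84, -9.92, 14.39]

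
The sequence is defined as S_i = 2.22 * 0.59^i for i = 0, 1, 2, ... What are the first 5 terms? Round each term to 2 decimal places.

This is a geometric sequence.
i=0: S_0 = 2.22 * 0.59^0 = 2.22
i=1: S_1 = 2.22 * 0.59^1 ≈ 1.31
i=2: S_2 = 2.22 * 0.59^2 ≈ 0.77
i=3: S_3 = 2.22 * 0.59^3 ≈ 0.46
i=4: S_4 = 2.22 * 0.59^4 ≈ 0.27
The first 5 terms are: [2.22, 1.31, 0.77, 0.46, 0.27]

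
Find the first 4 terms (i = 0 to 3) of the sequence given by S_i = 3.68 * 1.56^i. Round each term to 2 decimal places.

This is a geometric sequence.
i=0: S_0 = 3.68 * 1.56^0 = 3.68
i=1: S_1 = 3.68 * 1.56^1 ≈ 5.74
i=2: S_2 = 3.68 * 1.56^2 ≈ 8.96
i=3: S_3 = 3.68 * 1.56^3 ≈ 13.97
The first 4 terms are: [3.68, 5.74, 8.96, 13.97]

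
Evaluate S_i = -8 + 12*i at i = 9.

S_9 = -8 + 12*9 = -8 + 108 = 100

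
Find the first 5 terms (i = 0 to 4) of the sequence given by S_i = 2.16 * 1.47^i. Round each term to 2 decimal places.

This is a geometric sequence.
i=0: S_0 = 2.16 * 1.47^0 = 2.16
i=1: S_1 = 2.16 * 1.47^1 ≈ 3.18
i=2: S_2 = 2.16 * 1.47^2 ≈ 4.67
i=3: S_3 = 2.16 * 1.47^3 ≈ 6.86
i=4: S_4 = 2.16 * 1.47^4 ≈ 10.09
The first 5 terms are: [2.16, 3.18, 4.67, 6.86, 10.09]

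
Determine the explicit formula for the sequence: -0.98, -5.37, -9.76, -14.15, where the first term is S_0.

Check differences: -5.37 - -0.98 = -4.39
-9.76 - -5.37 = -4.39
Common difference d = -4.39.
First term a = -0.98.
Formula: S_i = -0.98 - 4.39*i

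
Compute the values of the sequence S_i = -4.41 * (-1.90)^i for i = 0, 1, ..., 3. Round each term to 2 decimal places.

This is a geometric sequence.
i=0: S_0 = -4.41 * (-1.9)^0 = -4.41
i=1: S_1 = -4.41 * (-1.9)^1 ≈ 8.38
i=2: S_2 = -4.41 * (-1.9)^2 ≈ -15.92
i=3: S_3 = -4.41 * (-1.9)^3 ≈ 30.25
The first 4 terms are: [-4.41, 8.38, -15.92, 30.25]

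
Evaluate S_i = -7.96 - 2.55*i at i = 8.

S_8 = -7.96 + -2.55*8 = -7.96 + -20.4 = -28.36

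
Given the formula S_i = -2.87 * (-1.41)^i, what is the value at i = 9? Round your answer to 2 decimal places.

S_9 = -2.87 * (-1.41)^9 ≈ -2.87 * -22.0278 ≈ 63.22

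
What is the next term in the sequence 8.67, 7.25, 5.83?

Differences: 7.25 - 8.67 = -1.42
This is an arithmetic sequence with common difference d = -1.42.
Next term = 5.83 + -1.42 = 4.41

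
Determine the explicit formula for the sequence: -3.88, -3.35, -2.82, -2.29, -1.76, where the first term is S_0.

Check differences: -3.35 - -3.88 = 0.53
-2.82 - -3.35 = 0.53
Common difference d = 0.53.
First term a = -3.88.
Formula: S_i = -3.88 + 0.53*i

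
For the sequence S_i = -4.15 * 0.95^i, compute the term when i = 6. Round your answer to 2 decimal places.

S_6 = -4.15 * 0.95^6 ≈ -4.15 * 0.7351 ≈ -3.05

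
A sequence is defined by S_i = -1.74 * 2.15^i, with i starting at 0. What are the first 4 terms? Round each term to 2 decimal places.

This is a geometric sequence.
i=0: S_0 = -1.74 * 2.15^0 = -1.74
i=1: S_1 = -1.74 * 2.15^1 ≈ -3.74
i=2: S_2 = -1.74 * 2.15^2 ≈ -8.04
i=3: S_3 = -1.74 * 2.15^3 ≈ -17.29
The first 4 terms are: [-1.74, -3.74, -8.04, -17.29]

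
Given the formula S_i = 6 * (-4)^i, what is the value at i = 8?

S_8 = 6 * (-4)^8 = 6 * 65536 = 393216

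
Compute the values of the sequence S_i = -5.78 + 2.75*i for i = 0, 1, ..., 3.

This is an arithmetic sequence.
i=0: S_0 = -5.78 + 2.75*0 = -5.78
i=1: S_1 = -5.78 + 2.75*1 = -3.03
i=2: S_2 = -5.78 + 2.75*2 = -0.28
i=3: S_3 = -5.78 + 2.75*3 = 2.47
The first 4 terms are: [-5.78, -3.03, -0.28, 2.47]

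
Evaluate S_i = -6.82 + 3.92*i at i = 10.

S_10 = -6.82 + 3.92*10 = -6.82 + 39.2 = 32.38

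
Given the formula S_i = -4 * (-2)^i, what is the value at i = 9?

S_9 = -4 * (-2)^9 = -4 * -512 = 2048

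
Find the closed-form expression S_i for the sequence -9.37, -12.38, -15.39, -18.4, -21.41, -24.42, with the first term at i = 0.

Check differences: -12.38 - -9.37 = -3.01
-15.39 - -12.38 = -3.01
Common difference d = -3.01.
First term a = -9.37.
Formula: S_i = -9.37 - 3.01*i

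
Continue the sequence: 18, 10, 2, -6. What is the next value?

Differences: 10 - 18 = -8
This is an arithmetic sequence with common difference d = -8.
Next term = -6 + -8 = -14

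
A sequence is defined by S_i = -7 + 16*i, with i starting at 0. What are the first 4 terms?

This is an arithmetic sequence.
i=0: S_0 = -7 + 16*0 = -7
i=1: S_1 = -7 + 16*1 = 9
i=2: S_2 = -7 + 16*2 = 25
i=3: S_3 = -7 + 16*3 = 41
The first 4 terms are: [-7, 9, 25, 41]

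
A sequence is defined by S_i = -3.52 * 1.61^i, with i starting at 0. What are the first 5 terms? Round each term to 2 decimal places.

This is a geometric sequence.
i=0: S_0 = -3.52 * 1.61^0 = -3.52
i=1: S_1 = -3.52 * 1.61^1 ≈ -5.67
i=2: S_2 = -3.52 * 1.61^2 ≈ -9.12
i=3: S_3 = -3.52 * 1.61^3 ≈ -14.69
i=4: S_4 = -3.52 * 1.61^4 ≈ -23.65
The first 5 terms are: [-3.52, -5.67, -9.12, -14.69, -23.65]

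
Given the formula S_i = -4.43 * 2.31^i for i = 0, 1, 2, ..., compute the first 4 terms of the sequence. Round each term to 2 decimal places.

This is a geometric sequence.
i=0: S_0 = -4.43 * 2.31^0 = -4.43
i=1: S_1 = -4.43 * 2.31^1 ≈ -10.23
i=2: S_2 = -4.43 * 2.31^2 ≈ -23.64
i=3: S_3 = -4.43 * 2.31^3 ≈ -54.61
The first 4 terms are: [-4.43, -10.23, -23.64, -54.61]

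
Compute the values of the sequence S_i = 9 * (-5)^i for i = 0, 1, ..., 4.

This is a geometric sequence.
i=0: S_0 = 9 * (-5)^0 = 9
i=1: S_1 = 9 * (-5)^1 = -45
i=2: S_2 = 9 * (-5)^2 = 225
i=3: S_3 = 9 * (-5)^3 = -1125
i=4: S_4 = 9 * (-5)^4 = 5625
The first 5 terms are: [9, -45, 225, -1125, 5625]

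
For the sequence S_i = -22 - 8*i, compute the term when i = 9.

S_9 = -22 + -8*9 = -22 + -72 = -94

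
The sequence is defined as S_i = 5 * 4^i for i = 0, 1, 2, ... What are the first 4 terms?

This is a geometric sequence.
i=0: S_0 = 5 * 4^0 = 5
i=1: S_1 = 5 * 4^1 = 20
i=2: S_2 = 5 * 4^2 = 80
i=3: S_3 = 5 * 4^3 = 320
The first 4 terms are: [5, 20, 80, 320]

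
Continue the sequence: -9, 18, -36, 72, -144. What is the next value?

Ratios: 18 / -9 = -2.0
This is a geometric sequence with common ratio r = -2.
Next term = -144 * -2 = 288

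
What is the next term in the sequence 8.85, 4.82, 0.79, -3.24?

Differences: 4.82 - 8.85 = -4.03
This is an arithmetic sequence with common difference d = -4.03.
Next term = -3.24 + -4.03 = -7.27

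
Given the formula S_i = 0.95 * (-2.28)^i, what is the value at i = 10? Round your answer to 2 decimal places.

S_10 = 0.95 * (-2.28)^10 ≈ 0.95 * 3796.1946 ≈ 3606.38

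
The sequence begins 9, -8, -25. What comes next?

Differences: -8 - 9 = -17
This is an arithmetic sequence with common difference d = -17.
Next term = -25 + -17 = -42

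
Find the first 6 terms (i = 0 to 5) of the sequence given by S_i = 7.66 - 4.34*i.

This is an arithmetic sequence.
i=0: S_0 = 7.66 + -4.34*0 = 7.66
i=1: S_1 = 7.66 + -4.34*1 = 3.32
i=2: S_2 = 7.66 + -4.34*2 = -1.02
i=3: S_3 = 7.66 + -4.34*3 = -5.36
i=4: S_4 = 7.66 + -4.34*4 = -9.7
i=5: S_5 = 7.66 + -4.34*5 = -14.04
The first 6 terms are: [7.66, 3.32, -1.02, -5.36, -9.7, -14.04]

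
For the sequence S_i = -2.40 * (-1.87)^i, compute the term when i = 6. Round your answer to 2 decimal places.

S_6 = -2.4 * (-1.87)^6 ≈ -2.4 * 42.7612 ≈ -102.63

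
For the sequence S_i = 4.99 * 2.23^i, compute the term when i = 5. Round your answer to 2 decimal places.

S_5 = 4.99 * 2.23^5 ≈ 4.99 * 55.1473 ≈ 275.19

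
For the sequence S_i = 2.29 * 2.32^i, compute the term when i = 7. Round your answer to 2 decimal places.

S_7 = 2.29 * 2.32^7 ≈ 2.29 * 361.7561 ≈ 828.42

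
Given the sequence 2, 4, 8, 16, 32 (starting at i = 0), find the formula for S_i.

Check ratios: 4 / 2 = 2.0
Common ratio r = 2.
First term a = 2.
Formula: S_i = 2 * 2^i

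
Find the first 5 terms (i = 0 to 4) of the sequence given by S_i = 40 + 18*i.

This is an arithmetic sequence.
i=0: S_0 = 40 + 18*0 = 40
i=1: S_1 = 40 + 18*1 = 58
i=2: S_2 = 40 + 18*2 = 76
i=3: S_3 = 40 + 18*3 = 94
i=4: S_4 = 40 + 18*4 = 112
The first 5 terms are: [40, 58, 76, 94, 112]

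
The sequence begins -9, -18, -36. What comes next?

Ratios: -18 / -9 = 2.0
This is a geometric sequence with common ratio r = 2.
Next term = -36 * 2 = -72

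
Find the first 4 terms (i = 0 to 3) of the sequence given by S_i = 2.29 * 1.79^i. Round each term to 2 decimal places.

This is a geometric sequence.
i=0: S_0 = 2.29 * 1.79^0 = 2.29
i=1: S_1 = 2.29 * 1.79^1 ≈ 4.1
i=2: S_2 = 2.29 * 1.79^2 ≈ 7.34
i=3: S_3 = 2.29 * 1.79^3 ≈ 13.13
The first 4 terms are: [2.29, 4.1, 7.34, 13.13]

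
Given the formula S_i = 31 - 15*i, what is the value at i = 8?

S_8 = 31 + -15*8 = 31 + -120 = -89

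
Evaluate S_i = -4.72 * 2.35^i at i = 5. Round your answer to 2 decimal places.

S_5 = -4.72 * 2.35^5 ≈ -4.72 * 71.6703 ≈ -338.28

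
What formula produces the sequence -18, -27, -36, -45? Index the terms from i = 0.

Check differences: -27 - -18 = -9
-36 - -27 = -9
Common difference d = -9.
First term a = -18.
Formula: S_i = -18 - 9*i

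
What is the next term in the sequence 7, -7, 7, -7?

Ratios: -7 / 7 = -1.0
This is a geometric sequence with common ratio r = -1.
Next term = -7 * -1 = 7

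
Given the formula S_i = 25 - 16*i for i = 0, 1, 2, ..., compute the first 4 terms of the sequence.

This is an arithmetic sequence.
i=0: S_0 = 25 + -16*0 = 25
i=1: S_1 = 25 + -16*1 = 9
i=2: S_2 = 25 + -16*2 = -7
i=3: S_3 = 25 + -16*3 = -23
The first 4 terms are: [25, 9, -7, -23]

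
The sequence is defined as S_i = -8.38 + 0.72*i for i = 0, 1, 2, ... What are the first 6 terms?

This is an arithmetic sequence.
i=0: S_0 = -8.38 + 0.72*0 = -8.38
i=1: S_1 = -8.38 + 0.72*1 = -7.66
i=2: S_2 = -8.38 + 0.72*2 = -6.94
i=3: S_3 = -8.38 + 0.72*3 = -6.22
i=4: S_4 = -8.38 + 0.72*4 = -5.5
i=5: S_5 = -8.38 + 0.72*5 = -4.78
The first 6 terms are: [-8.38, -7.66, -6.94, -6.22, -5.5, -4.78]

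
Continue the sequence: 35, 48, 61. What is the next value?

Differences: 48 - 35 = 13
This is an arithmetic sequence with common difference d = 13.
Next term = 61 + 13 = 74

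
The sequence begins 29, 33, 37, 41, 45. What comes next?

Differences: 33 - 29 = 4
This is an arithmetic sequence with common difference d = 4.
Next term = 45 + 4 = 49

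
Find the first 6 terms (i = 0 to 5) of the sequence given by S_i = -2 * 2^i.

This is a geometric sequence.
i=0: S_0 = -2 * 2^0 = -2
i=1: S_1 = -2 * 2^1 = -4
i=2: S_2 = -2 * 2^2 = -8
i=3: S_3 = -2 * 2^3 = -16
i=4: S_4 = -2 * 2^4 = -32
i=5: S_5 = -2 * 2^5 = -64
The first 6 terms are: [-2, -4, -8, -16, -32, -64]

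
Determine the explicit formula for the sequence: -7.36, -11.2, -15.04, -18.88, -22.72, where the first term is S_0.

Check differences: -11.2 - -7.36 = -3.84
-15.04 - -11.2 = -3.84
Common difference d = -3.84.
First term a = -7.36.
Formula: S_i = -7.36 - 3.84*i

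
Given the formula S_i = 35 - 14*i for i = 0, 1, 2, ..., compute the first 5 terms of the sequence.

This is an arithmetic sequence.
i=0: S_0 = 35 + -14*0 = 35
i=1: S_1 = 35 + -14*1 = 21
i=2: S_2 = 35 + -14*2 = 7
i=3: S_3 = 35 + -14*3 = -7
i=4: S_4 = 35 + -14*4 = -21
The first 5 terms are: [35, 21, 7, -7, -21]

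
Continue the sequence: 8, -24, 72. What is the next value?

Ratios: -24 / 8 = -3.0
This is a geometric sequence with common ratio r = -3.
Next term = 72 * -3 = -216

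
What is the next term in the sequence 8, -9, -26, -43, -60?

Differences: -9 - 8 = -17
This is an arithmetic sequence with common difference d = -17.
Next term = -60 + -17 = -77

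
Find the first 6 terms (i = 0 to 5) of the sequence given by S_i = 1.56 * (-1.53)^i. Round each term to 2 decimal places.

This is a geometric sequence.
i=0: S_0 = 1.56 * (-1.53)^0 = 1.56
i=1: S_1 = 1.56 * (-1.53)^1 ≈ -2.39
i=2: S_2 = 1.56 * (-1.53)^2 ≈ 3.65
i=3: S_3 = 1.56 * (-1.53)^3 ≈ -5.59
i=4: S_4 = 1.56 * (-1.53)^4 ≈ 8.55
i=5: S_5 = 1.56 * (-1.53)^5 ≈ -13.08
The first 6 terms are: [1.56, -2.39, 3.65, -5.59, 8.55, -13.08]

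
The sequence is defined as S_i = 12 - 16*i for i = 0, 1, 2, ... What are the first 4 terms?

This is an arithmetic sequence.
i=0: S_0 = 12 + -16*0 = 12
i=1: S_1 = 12 + -16*1 = -4
i=2: S_2 = 12 + -16*2 = -20
i=3: S_3 = 12 + -16*3 = -36
The first 4 terms are: [12, -4, -20, -36]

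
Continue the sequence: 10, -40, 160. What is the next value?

Ratios: -40 / 10 = -4.0
This is a geometric sequence with common ratio r = -4.
Next term = 160 * -4 = -640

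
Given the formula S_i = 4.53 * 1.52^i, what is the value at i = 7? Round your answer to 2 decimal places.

S_7 = 4.53 * 1.52^7 ≈ 4.53 * 18.7458 ≈ 84.92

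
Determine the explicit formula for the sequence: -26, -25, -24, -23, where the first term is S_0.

Check differences: -25 - -26 = 1
-24 - -25 = 1
Common difference d = 1.
First term a = -26.
Formula: S_i = -26 + 1*i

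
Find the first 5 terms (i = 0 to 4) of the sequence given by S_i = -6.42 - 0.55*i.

This is an arithmetic sequence.
i=0: S_0 = -6.42 + -0.55*0 = -6.42
i=1: S_1 = -6.42 + -0.55*1 = -6.97
i=2: S_2 = -6.42 + -0.55*2 = -7.52
i=3: S_3 = -6.42 + -0.55*3 = -8.07
i=4: S_4 = -6.42 + -0.55*4 = -8.62
The first 5 terms are: [-6.42, -6.97, -7.52, -8.07, -8.62]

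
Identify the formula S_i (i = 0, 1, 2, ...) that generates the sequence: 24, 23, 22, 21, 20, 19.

Check differences: 23 - 24 = -1
22 - 23 = -1
Common difference d = -1.
First term a = 24.
Formula: S_i = 24 - 1*i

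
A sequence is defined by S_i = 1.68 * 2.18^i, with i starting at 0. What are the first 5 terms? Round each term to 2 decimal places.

This is a geometric sequence.
i=0: S_0 = 1.68 * 2.18^0 = 1.68
i=1: S_1 = 1.68 * 2.18^1 ≈ 3.66
i=2: S_2 = 1.68 * 2.18^2 ≈ 7.98
i=3: S_3 = 1.68 * 2.18^3 ≈ 17.41
i=4: S_4 = 1.68 * 2.18^4 ≈ 37.94
The first 5 terms are: [1.68, 3.66, 7.98, 17.41, 37.94]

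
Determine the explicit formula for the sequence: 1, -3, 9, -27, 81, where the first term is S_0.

Check ratios: -3 / 1 = -3.0
Common ratio r = -3.
First term a = 1.
Formula: S_i = 1 * (-3)^i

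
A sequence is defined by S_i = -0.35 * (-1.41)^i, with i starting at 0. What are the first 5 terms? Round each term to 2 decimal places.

This is a geometric sequence.
i=0: S_0 = -0.35 * (-1.41)^0 = -0.35
i=1: S_1 = -0.35 * (-1.41)^1 ≈ 0.49
i=2: S_2 = -0.35 * (-1.41)^2 ≈ -0.7
i=3: S_3 = -0.35 * (-1.41)^3 ≈ 0.98
i=4: S_4 = -0.35 * (-1.41)^4 ≈ -1.38
The first 5 terms are: [-0.35, 0.49, -0.7, 0.98, -1.38]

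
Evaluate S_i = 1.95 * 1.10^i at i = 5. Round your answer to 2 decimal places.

S_5 = 1.95 * 1.1^5 ≈ 1.95 * 1.6105 ≈ 3.14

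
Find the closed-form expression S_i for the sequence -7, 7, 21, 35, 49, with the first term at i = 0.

Check differences: 7 - -7 = 14
21 - 7 = 14
Common difference d = 14.
First term a = -7.
Formula: S_i = -7 + 14*i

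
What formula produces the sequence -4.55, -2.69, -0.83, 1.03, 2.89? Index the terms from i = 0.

Check differences: -2.69 - -4.55 = 1.86
-0.83 - -2.69 = 1.86
Common difference d = 1.86.
First term a = -4.55.
Formula: S_i = -4.55 + 1.86*i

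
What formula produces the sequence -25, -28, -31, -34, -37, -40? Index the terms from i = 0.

Check differences: -28 - -25 = -3
-31 - -28 = -3
Common difference d = -3.
First term a = -25.
Formula: S_i = -25 - 3*i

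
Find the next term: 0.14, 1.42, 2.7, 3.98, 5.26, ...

Differences: 1.42 - 0.14 = 1.28
This is an arithmetic sequence with common difference d = 1.28.
Next term = 5.26 + 1.28 = 6.54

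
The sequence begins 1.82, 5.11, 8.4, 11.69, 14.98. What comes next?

Differences: 5.11 - 1.82 = 3.29
This is an arithmetic sequence with common difference d = 3.29.
Next term = 14.98 + 3.29 = 18.27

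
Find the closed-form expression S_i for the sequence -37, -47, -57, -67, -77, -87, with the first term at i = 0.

Check differences: -47 - -37 = -10
-57 - -47 = -10
Common difference d = -10.
First term a = -37.
Formula: S_i = -37 - 10*i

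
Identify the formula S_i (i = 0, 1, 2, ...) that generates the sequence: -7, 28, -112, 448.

Check ratios: 28 / -7 = -4.0
Common ratio r = -4.
First term a = -7.
Formula: S_i = -7 * (-4)^i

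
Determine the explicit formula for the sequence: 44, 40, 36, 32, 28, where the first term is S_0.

Check differences: 40 - 44 = -4
36 - 40 = -4
Common difference d = -4.
First term a = 44.
Formula: S_i = 44 - 4*i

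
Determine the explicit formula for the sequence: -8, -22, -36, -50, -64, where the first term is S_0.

Check differences: -22 - -8 = -14
-36 - -22 = -14
Common difference d = -14.
First term a = -8.
Formula: S_i = -8 - 14*i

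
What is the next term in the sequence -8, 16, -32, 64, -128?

Ratios: 16 / -8 = -2.0
This is a geometric sequence with common ratio r = -2.
Next term = -128 * -2 = 256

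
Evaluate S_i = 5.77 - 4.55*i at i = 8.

S_8 = 5.77 + -4.55*8 = 5.77 + -36.4 = -30.63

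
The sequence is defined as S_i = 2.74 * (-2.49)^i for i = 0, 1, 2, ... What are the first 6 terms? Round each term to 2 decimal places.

This is a geometric sequence.
i=0: S_0 = 2.74 * (-2.49)^0 = 2.74
i=1: S_1 = 2.74 * (-2.49)^1 ≈ -6.82
i=2: S_2 = 2.74 * (-2.49)^2 ≈ 16.99
i=3: S_3 = 2.74 * (-2.49)^3 ≈ -42.3
i=4: S_4 = 2.74 * (-2.49)^4 ≈ 105.33
i=5: S_5 = 2.74 * (-2.49)^5 ≈ -262.27
The first 6 terms are: [2.74, -6.82, 16.99, -42.3, 105.33, -262.27]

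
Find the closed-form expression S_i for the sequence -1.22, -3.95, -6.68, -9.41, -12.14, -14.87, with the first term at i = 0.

Check differences: -3.95 - -1.22 = -2.73
-6.68 - -3.95 = -2.73
Common difference d = -2.73.
First term a = -1.22.
Formula: S_i = -1.22 - 2.73*i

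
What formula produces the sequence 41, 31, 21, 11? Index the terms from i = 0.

Check differences: 31 - 41 = -10
21 - 31 = -10
Common difference d = -10.
First term a = 41.
Formula: S_i = 41 - 10*i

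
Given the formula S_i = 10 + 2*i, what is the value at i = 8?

S_8 = 10 + 2*8 = 10 + 16 = 26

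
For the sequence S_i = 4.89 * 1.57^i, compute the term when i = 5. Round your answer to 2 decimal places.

S_5 = 4.89 * 1.57^5 ≈ 4.89 * 9.5389 ≈ 46.65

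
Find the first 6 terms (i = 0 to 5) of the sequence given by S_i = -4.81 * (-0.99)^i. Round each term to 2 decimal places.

This is a geometric sequence.
i=0: S_0 = -4.81 * (-0.99)^0 = -4.81
i=1: S_1 = -4.81 * (-0.99)^1 ≈ 4.76
i=2: S_2 = -4.81 * (-0.99)^2 ≈ -4.71
i=3: S_3 = -4.81 * (-0.99)^3 ≈ 4.67
i=4: S_4 = -4.81 * (-0.99)^4 ≈ -4.62
i=5: S_5 = -4.81 * (-0.99)^5 ≈ 4.57
The first 6 terms are: [-4.81, 4.76, -4.71, 4.67, -4.62, 4.57]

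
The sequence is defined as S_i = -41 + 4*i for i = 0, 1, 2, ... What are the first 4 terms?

This is an arithmetic sequence.
i=0: S_0 = -41 + 4*0 = -41
i=1: S_1 = -41 + 4*1 = -37
i=2: S_2 = -41 + 4*2 = -33
i=3: S_3 = -41 + 4*3 = -29
The first 4 terms are: [-41, -37, -33, -29]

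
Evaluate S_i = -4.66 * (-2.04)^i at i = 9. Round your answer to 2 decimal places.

S_9 = -4.66 * (-2.04)^9 ≈ -4.66 * -611.8874 ≈ 2851.4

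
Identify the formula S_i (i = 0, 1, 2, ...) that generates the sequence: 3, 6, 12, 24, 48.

Check ratios: 6 / 3 = 2.0
Common ratio r = 2.
First term a = 3.
Formula: S_i = 3 * 2^i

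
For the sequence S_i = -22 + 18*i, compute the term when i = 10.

S_10 = -22 + 18*10 = -22 + 180 = 158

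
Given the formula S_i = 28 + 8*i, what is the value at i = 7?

S_7 = 28 + 8*7 = 28 + 56 = 84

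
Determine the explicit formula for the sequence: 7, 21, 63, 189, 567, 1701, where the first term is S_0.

Check ratios: 21 / 7 = 3.0
Common ratio r = 3.
First term a = 7.
Formula: S_i = 7 * 3^i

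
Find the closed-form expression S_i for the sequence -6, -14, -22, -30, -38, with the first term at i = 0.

Check differences: -14 - -6 = -8
-22 - -14 = -8
Common difference d = -8.
First term a = -6.
Formula: S_i = -6 - 8*i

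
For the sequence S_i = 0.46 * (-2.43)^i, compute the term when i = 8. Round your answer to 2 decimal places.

S_8 = 0.46 * (-2.43)^8 ≈ 0.46 * 1215.7665 ≈ 559.25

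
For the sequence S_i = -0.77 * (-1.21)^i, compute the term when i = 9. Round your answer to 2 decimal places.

S_9 = -0.77 * (-1.21)^9 ≈ -0.77 * -5.5599 ≈ 4.28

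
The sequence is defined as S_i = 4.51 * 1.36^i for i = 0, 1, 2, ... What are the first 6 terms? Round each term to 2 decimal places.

This is a geometric sequence.
i=0: S_0 = 4.51 * 1.36^0 = 4.51
i=1: S_1 = 4.51 * 1.36^1 ≈ 6.13
i=2: S_2 = 4.51 * 1.36^2 ≈ 8.34
i=3: S_3 = 4.51 * 1.36^3 ≈ 11.34
i=4: S_4 = 4.51 * 1.36^4 ≈ 15.43
i=5: S_5 = 4.51 * 1.36^5 ≈ 20.98
The first 6 terms are: [4.51, 6.13, 8.34, 11.34, 15.43, 20.98]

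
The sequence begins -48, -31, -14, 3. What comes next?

Differences: -31 - -48 = 17
This is an arithmetic sequence with common difference d = 17.
Next term = 3 + 17 = 20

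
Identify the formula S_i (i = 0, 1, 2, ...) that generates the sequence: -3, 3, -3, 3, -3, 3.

Check ratios: 3 / -3 = -1.0
Common ratio r = -1.
First term a = -3.
Formula: S_i = -3 * (-1)^i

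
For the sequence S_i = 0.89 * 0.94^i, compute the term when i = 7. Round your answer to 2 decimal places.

S_7 = 0.89 * 0.94^7 ≈ 0.89 * 0.6485 ≈ 0.58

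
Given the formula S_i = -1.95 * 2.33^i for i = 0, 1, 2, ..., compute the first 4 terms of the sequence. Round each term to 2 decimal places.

This is a geometric sequence.
i=0: S_0 = -1.95 * 2.33^0 = -1.95
i=1: S_1 = -1.95 * 2.33^1 ≈ -4.54
i=2: S_2 = -1.95 * 2.33^2 ≈ -10.59
i=3: S_3 = -1.95 * 2.33^3 ≈ -24.67
The first 4 terms are: [-1.95, -4.54, -10.59, -24.67]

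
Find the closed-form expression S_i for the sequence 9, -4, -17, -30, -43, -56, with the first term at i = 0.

Check differences: -4 - 9 = -13
-17 - -4 = -13
Common difference d = -13.
First term a = 9.
Formula: S_i = 9 - 13*i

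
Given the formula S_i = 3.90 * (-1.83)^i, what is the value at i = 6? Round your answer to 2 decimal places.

S_6 = 3.9 * (-1.83)^6 ≈ 3.9 * 37.5584 ≈ 146.48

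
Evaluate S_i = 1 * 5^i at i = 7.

S_7 = 1 * 5^7 = 1 * 78125 = 78125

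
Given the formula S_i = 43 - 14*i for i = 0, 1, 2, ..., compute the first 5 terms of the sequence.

This is an arithmetic sequence.
i=0: S_0 = 43 + -14*0 = 43
i=1: S_1 = 43 + -14*1 = 29
i=2: S_2 = 43 + -14*2 = 15
i=3: S_3 = 43 + -14*3 = 1
i=4: S_4 = 43 + -14*4 = -13
The first 5 terms are: [43, 29, 15, 1, -13]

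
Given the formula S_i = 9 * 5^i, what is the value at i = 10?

S_10 = 9 * 5^10 = 9 * 9765625 = 87890625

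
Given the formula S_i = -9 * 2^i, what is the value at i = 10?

S_10 = -9 * 2^10 = -9 * 1024 = -9216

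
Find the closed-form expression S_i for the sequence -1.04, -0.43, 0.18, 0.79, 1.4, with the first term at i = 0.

Check differences: -0.43 - -1.04 = 0.61
0.18 - -0.43 = 0.61
Common difference d = 0.61.
First term a = -1.04.
Formula: S_i = -1.04 + 0.61*i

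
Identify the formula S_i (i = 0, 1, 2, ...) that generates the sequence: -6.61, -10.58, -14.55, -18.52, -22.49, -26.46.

Check differences: -10.58 - -6.61 = -3.97
-14.55 - -10.58 = -3.97
Common difference d = -3.97.
First term a = -6.61.
Formula: S_i = -6.61 - 3.97*i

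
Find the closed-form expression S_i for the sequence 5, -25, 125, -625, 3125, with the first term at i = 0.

Check ratios: -25 / 5 = -5.0
Common ratio r = -5.
First term a = 5.
Formula: S_i = 5 * (-5)^i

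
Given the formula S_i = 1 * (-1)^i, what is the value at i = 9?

S_9 = 1 * (-1)^9 = 1 * -1 = -1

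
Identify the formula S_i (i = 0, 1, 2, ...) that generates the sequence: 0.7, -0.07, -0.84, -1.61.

Check differences: -0.07 - 0.7 = -0.77
-0.84 - -0.07 = -0.77
Common difference d = -0.77.
First term a = 0.7.
Formula: S_i = 0.70 - 0.77*i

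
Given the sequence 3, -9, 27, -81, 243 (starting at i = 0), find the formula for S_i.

Check ratios: -9 / 3 = -3.0
Common ratio r = -3.
First term a = 3.
Formula: S_i = 3 * (-3)^i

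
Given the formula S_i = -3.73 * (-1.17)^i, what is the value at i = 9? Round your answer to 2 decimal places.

S_9 = -3.73 * (-1.17)^9 ≈ -3.73 * -4.1084 ≈ 15.32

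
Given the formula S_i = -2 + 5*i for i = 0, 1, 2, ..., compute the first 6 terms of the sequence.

This is an arithmetic sequence.
i=0: S_0 = -2 + 5*0 = -2
i=1: S_1 = -2 + 5*1 = 3
i=2: S_2 = -2 + 5*2 = 8
i=3: S_3 = -2 + 5*3 = 13
i=4: S_4 = -2 + 5*4 = 18
i=5: S_5 = -2 + 5*5 = 23
The first 6 terms are: [-2, 3, 8, 13, 18, 23]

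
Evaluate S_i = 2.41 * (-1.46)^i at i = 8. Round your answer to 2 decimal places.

S_8 = 2.41 * (-1.46)^8 ≈ 2.41 * 20.6454 ≈ 49.76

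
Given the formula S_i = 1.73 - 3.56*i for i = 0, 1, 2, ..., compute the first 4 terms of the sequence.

This is an arithmetic sequence.
i=0: S_0 = 1.73 + -3.56*0 = 1.73
i=1: S_1 = 1.73 + -3.56*1 = -1.83
i=2: S_2 = 1.73 + -3.56*2 = -5.39
i=3: S_3 = 1.73 + -3.56*3 = -8.95
The first 4 terms are: [1.73, -1.83, -5.39, -8.95]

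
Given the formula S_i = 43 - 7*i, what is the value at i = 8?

S_8 = 43 + -7*8 = 43 + -56 = -13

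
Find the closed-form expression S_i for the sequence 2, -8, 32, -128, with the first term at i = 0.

Check ratios: -8 / 2 = -4.0
Common ratio r = -4.
First term a = 2.
Formula: S_i = 2 * (-4)^i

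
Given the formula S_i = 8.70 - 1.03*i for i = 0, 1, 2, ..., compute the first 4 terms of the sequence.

This is an arithmetic sequence.
i=0: S_0 = 8.7 + -1.03*0 = 8.7
i=1: S_1 = 8.7 + -1.03*1 = 7.67
i=2: S_2 = 8.7 + -1.03*2 = 6.64
i=3: S_3 = 8.7 + -1.03*3 = 5.61
The first 4 terms are: [8.7, 7.67, 6.64, 5.61]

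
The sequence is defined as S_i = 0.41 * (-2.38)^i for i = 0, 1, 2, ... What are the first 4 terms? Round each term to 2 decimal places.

This is a geometric sequence.
i=0: S_0 = 0.41 * (-2.38)^0 = 0.41
i=1: S_1 = 0.41 * (-2.38)^1 ≈ -0.98
i=2: S_2 = 0.41 * (-2.38)^2 ≈ 2.32
i=3: S_3 = 0.41 * (-2.38)^3 ≈ -5.53
The first 4 terms are: [0.41, -0.98, 2.32, -5.53]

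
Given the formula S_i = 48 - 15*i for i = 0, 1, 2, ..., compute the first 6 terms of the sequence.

This is an arithmetic sequence.
i=0: S_0 = 48 + -15*0 = 48
i=1: S_1 = 48 + -15*1 = 33
i=2: S_2 = 48 + -15*2 = 18
i=3: S_3 = 48 + -15*3 = 3
i=4: S_4 = 48 + -15*4 = -12
i=5: S_5 = 48 + -15*5 = -27
The first 6 terms are: [48, 33, 18, 3, -12, -27]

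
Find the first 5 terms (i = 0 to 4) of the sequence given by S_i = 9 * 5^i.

This is a geometric sequence.
i=0: S_0 = 9 * 5^0 = 9
i=1: S_1 = 9 * 5^1 = 45
i=2: S_2 = 9 * 5^2 = 225
i=3: S_3 = 9 * 5^3 = 1125
i=4: S_4 = 9 * 5^4 = 5625
The first 5 terms are: [9, 45, 225, 1125, 5625]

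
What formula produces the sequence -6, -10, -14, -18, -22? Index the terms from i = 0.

Check differences: -10 - -6 = -4
-14 - -10 = -4
Common difference d = -4.
First term a = -6.
Formula: S_i = -6 - 4*i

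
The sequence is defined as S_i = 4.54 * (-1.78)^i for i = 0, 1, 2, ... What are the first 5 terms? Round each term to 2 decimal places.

This is a geometric sequence.
i=0: S_0 = 4.54 * (-1.78)^0 = 4.54
i=1: S_1 = 4.54 * (-1.78)^1 ≈ -8.08
i=2: S_2 = 4.54 * (-1.78)^2 ≈ 14.38
i=3: S_3 = 4.54 * (-1.78)^3 ≈ -25.6
i=4: S_4 = 4.54 * (-1.78)^4 ≈ 45.58
The first 5 terms are: [4.54, -8.08, 14.38, -25.6, 45.58]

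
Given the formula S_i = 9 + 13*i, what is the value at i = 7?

S_7 = 9 + 13*7 = 9 + 91 = 100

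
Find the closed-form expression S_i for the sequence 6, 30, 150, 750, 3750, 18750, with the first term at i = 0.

Check ratios: 30 / 6 = 5.0
Common ratio r = 5.
First term a = 6.
Formula: S_i = 6 * 5^i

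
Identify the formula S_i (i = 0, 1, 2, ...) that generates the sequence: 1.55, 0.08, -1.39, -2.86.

Check differences: 0.08 - 1.55 = -1.47
-1.39 - 0.08 = -1.47
Common difference d = -1.47.
First term a = 1.55.
Formula: S_i = 1.55 - 1.47*i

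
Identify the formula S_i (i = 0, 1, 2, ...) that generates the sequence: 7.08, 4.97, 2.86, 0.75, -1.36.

Check differences: 4.97 - 7.08 = -2.11
2.86 - 4.97 = -2.11
Common difference d = -2.11.
First term a = 7.08.
Formula: S_i = 7.08 - 2.11*i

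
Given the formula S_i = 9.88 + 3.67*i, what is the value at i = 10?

S_10 = 9.88 + 3.67*10 = 9.88 + 36.7 = 46.58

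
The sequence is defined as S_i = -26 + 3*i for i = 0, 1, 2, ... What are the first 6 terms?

This is an arithmetic sequence.
i=0: S_0 = -26 + 3*0 = -26
i=1: S_1 = -26 + 3*1 = -23
i=2: S_2 = -26 + 3*2 = -20
i=3: S_3 = -26 + 3*3 = -17
i=4: S_4 = -26 + 3*4 = -14
i=5: S_5 = -26 + 3*5 = -11
The first 6 terms are: [-26, -23, -20, -17, -14, -11]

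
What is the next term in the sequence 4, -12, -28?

Differences: -12 - 4 = -16
This is an arithmetic sequence with common difference d = -16.
Next term = -28 + -16 = -44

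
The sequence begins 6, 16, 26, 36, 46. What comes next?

Differences: 16 - 6 = 10
This is an arithmetic sequence with common difference d = 10.
Next term = 46 + 10 = 56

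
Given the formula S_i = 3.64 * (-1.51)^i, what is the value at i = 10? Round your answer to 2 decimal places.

S_10 = 3.64 * (-1.51)^10 ≈ 3.64 * 61.6268 ≈ 224.32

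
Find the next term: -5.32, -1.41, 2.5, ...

Differences: -1.41 - -5.32 = 3.91
This is an arithmetic sequence with common difference d = 3.91.
Next term = 2.5 + 3.91 = 6.41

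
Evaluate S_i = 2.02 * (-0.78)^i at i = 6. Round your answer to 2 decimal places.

S_6 = 2.02 * (-0.78)^6 ≈ 2.02 * 0.2252 ≈ 0.45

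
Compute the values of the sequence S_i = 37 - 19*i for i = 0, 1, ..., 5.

This is an arithmetic sequence.
i=0: S_0 = 37 + -19*0 = 37
i=1: S_1 = 37 + -19*1 = 18
i=2: S_2 = 37 + -19*2 = -1
i=3: S_3 = 37 + -19*3 = -20
i=4: S_4 = 37 + -19*4 = -39
i=5: S_5 = 37 + -19*5 = -58
The first 6 terms are: [37, 18, -1, -20, -39, -58]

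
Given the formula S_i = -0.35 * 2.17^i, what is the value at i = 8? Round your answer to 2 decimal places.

S_8 = -0.35 * 2.17^8 ≈ -0.35 * 491.6747 ≈ -172.09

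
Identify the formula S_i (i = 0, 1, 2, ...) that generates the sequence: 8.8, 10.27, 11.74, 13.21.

Check differences: 10.27 - 8.8 = 1.47
11.74 - 10.27 = 1.47
Common difference d = 1.47.
First term a = 8.8.
Formula: S_i = 8.80 + 1.47*i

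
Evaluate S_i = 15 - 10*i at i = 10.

S_10 = 15 + -10*10 = 15 + -100 = -85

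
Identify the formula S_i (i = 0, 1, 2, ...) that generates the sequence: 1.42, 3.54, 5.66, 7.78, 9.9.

Check differences: 3.54 - 1.42 = 2.12
5.66 - 3.54 = 2.12
Common difference d = 2.12.
First term a = 1.42.
Formula: S_i = 1.42 + 2.12*i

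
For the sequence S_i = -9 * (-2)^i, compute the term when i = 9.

S_9 = -9 * (-2)^9 = -9 * -512 = 4608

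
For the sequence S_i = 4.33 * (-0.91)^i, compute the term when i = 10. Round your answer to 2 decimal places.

S_10 = 4.33 * (-0.91)^10 ≈ 4.33 * 0.3894 ≈ 1.69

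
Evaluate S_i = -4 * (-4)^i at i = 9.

S_9 = -4 * (-4)^9 = -4 * -262144 = 1048576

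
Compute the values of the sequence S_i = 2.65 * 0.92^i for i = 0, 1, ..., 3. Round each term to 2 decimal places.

This is a geometric sequence.
i=0: S_0 = 2.65 * 0.92^0 = 2.65
i=1: S_1 = 2.65 * 0.92^1 ≈ 2.44
i=2: S_2 = 2.65 * 0.92^2 ≈ 2.24
i=3: S_3 = 2.65 * 0.92^3 ≈ 2.06
The first 4 terms are: [2.65, 2.44, 2.24, 2.06]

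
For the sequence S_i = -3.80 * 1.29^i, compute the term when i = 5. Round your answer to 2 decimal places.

S_5 = -3.8 * 1.29^5 ≈ -3.8 * 3.5723 ≈ -13.57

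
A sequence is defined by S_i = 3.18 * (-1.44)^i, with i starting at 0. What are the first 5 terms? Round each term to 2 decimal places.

This is a geometric sequence.
i=0: S_0 = 3.18 * (-1.44)^0 = 3.18
i=1: S_1 = 3.18 * (-1.44)^1 ≈ -4.58
i=2: S_2 = 3.18 * (-1.44)^2 ≈ 6.59
i=3: S_3 = 3.18 * (-1.44)^3 ≈ -9.5
i=4: S_4 = 3.18 * (-1.44)^4 ≈ 13.67
The first 5 terms are: [3.18, -4.58, 6.59, -9.5, 13.67]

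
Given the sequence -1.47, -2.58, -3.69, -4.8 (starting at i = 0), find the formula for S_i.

Check differences: -2.58 - -1.47 = -1.11
-3.69 - -2.58 = -1.11
Common difference d = -1.11.
First term a = -1.47.
Formula: S_i = -1.47 - 1.11*i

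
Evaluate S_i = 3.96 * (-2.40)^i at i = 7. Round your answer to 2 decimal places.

S_7 = 3.96 * (-2.4)^7 ≈ 3.96 * -458.6471 ≈ -1816.24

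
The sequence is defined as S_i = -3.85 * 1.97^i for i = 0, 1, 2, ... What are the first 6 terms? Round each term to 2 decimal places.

This is a geometric sequence.
i=0: S_0 = -3.85 * 1.97^0 = -3.85
i=1: S_1 = -3.85 * 1.97^1 ≈ -7.58
i=2: S_2 = -3.85 * 1.97^2 ≈ -14.94
i=3: S_3 = -3.85 * 1.97^3 ≈ -29.43
i=4: S_4 = -3.85 * 1.97^4 ≈ -57.99
i=5: S_5 = -3.85 * 1.97^5 ≈ -114.23
The first 6 terms are: [-3.85, -7.58, -14.94, -29.43, -57.99, -114.23]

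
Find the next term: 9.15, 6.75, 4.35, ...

Differences: 6.75 - 9.15 = -2.4
This is an arithmetic sequence with common difference d = -2.4.
Next term = 4.35 + -2.4 = 1.95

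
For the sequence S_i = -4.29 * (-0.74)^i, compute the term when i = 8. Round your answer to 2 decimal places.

S_8 = -4.29 * (-0.74)^8 ≈ -4.29 * 0.0899 ≈ -0.39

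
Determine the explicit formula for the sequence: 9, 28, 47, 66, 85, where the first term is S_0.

Check differences: 28 - 9 = 19
47 - 28 = 19
Common difference d = 19.
First term a = 9.
Formula: S_i = 9 + 19*i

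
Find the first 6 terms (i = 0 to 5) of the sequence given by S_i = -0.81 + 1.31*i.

This is an arithmetic sequence.
i=0: S_0 = -0.81 + 1.31*0 = -0.81
i=1: S_1 = -0.81 + 1.31*1 = 0.5
i=2: S_2 = -0.81 + 1.31*2 = 1.81
i=3: S_3 = -0.81 + 1.31*3 = 3.12
i=4: S_4 = -0.81 + 1.31*4 = 4.43
i=5: S_5 = -0.81 + 1.31*5 = 5.74
The first 6 terms are: [-0.81, 0.5, 1.81, 3.12, 4.43, 5.74]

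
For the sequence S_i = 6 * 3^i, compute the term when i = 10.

S_10 = 6 * 3^10 = 6 * 59049 = 354294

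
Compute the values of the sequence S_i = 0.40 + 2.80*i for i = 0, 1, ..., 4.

This is an arithmetic sequence.
i=0: S_0 = 0.4 + 2.8*0 = 0.4
i=1: S_1 = 0.4 + 2.8*1 = 3.2
i=2: S_2 = 0.4 + 2.8*2 = 6.0
i=3: S_3 = 0.4 + 2.8*3 = 8.8
i=4: S_4 = 0.4 + 2.8*4 = 11.6
The first 5 terms are: [0.4, 3.2, 6.0, 8.8, 11.6]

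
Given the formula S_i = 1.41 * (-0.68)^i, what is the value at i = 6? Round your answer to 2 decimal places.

S_6 = 1.41 * (-0.68)^6 ≈ 1.41 * 0.0989 ≈ 0.14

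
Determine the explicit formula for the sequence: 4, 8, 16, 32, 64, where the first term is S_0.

Check ratios: 8 / 4 = 2.0
Common ratio r = 2.
First term a = 4.
Formula: S_i = 4 * 2^i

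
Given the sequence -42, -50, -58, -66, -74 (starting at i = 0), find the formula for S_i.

Check differences: -50 - -42 = -8
-58 - -50 = -8
Common difference d = -8.
First term a = -42.
Formula: S_i = -42 - 8*i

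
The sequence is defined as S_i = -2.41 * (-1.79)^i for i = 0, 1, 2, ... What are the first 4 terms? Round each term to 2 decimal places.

This is a geometric sequence.
i=0: S_0 = -2.41 * (-1.79)^0 = -2.41
i=1: S_1 = -2.41 * (-1.79)^1 ≈ 4.31
i=2: S_2 = -2.41 * (-1.79)^2 ≈ -7.72
i=3: S_3 = -2.41 * (-1.79)^3 ≈ 13.82
The first 4 terms are: [-2.41, 4.31, -7.72, 13.82]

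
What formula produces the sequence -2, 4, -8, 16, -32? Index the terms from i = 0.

Check ratios: 4 / -2 = -2.0
Common ratio r = -2.
First term a = -2.
Formula: S_i = -2 * (-2)^i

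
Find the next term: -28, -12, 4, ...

Differences: -12 - -28 = 16
This is an arithmetic sequence with common difference d = 16.
Next term = 4 + 16 = 20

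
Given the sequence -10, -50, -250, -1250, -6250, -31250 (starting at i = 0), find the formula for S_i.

Check ratios: -50 / -10 = 5.0
Common ratio r = 5.
First term a = -10.
Formula: S_i = -10 * 5^i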